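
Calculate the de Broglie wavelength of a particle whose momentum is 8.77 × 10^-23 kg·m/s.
7.56 × 10^-12 m

Using the de Broglie relation λ = h/p:

λ = h/p
λ = (6.626 × 10^-34 J·s) / (8.77 × 10^-23 kg·m/s)
λ = 7.56 × 10^-12 m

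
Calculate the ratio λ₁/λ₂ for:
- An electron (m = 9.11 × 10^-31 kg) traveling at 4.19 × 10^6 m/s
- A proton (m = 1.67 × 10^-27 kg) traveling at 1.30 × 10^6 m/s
λ₁/λ₂ = 569

Using λ = h/(mv):

λ₁ = h/(m₁v₁) = 1.74 × 10^-10 m
λ₂ = h/(m₂v₂) = 3.05 × 10^-13 m

Ratio λ₁/λ₂ = (m₂v₂)/(m₁v₁)
         = (1.67 × 10^-27 kg × 1.30 × 10^6 m/s) / (9.11 × 10^-31 kg × 4.19 × 10^6 m/s)
         = 569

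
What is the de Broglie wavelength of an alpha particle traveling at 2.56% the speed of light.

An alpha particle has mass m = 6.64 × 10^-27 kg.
1.30 × 10^-14 m

Using the de Broglie relation λ = h/(mv):

v = 2.56% × c = 7.675 × 10^6 m/s

λ = h/(mv)
λ = (6.626 × 10^-34 J·s) / (6.64 × 10^-27 kg × 7.675 × 10^6 m/s)
λ = 1.30 × 10^-14 m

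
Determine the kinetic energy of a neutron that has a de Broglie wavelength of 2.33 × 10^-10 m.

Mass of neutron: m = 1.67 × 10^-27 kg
2.42 × 10^-21 J (or 0.0151 eV)

From λ = h/√(2mKE), we solve for KE:

λ² = h²/(2mKE)
KE = h²/(2mλ²)
KE = (6.626 × 10^-34 J·s)² / (2 × 1.67 × 10^-27 kg × (2.33 × 10^-10 m)²)
KE = 2.42 × 10^-21 J
KE = 0.0151 eV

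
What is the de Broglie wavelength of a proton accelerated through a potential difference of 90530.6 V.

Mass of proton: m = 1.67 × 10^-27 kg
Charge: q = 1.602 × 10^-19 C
9.52 × 10^-14 m

When a particle is accelerated through voltage V, it gains kinetic energy KE = qV.

The de Broglie wavelength is then λ = h/√(2mqV):

λ = h/√(2mqV)
λ = (6.626 × 10^-34 J·s) / √(2 × 1.67 × 10^-27 kg × 1.602 × 10^-19 C × 90530.6 V)
λ = 9.52 × 10^-14 m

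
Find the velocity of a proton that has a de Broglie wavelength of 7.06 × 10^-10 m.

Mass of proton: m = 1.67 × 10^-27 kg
5.62 × 10^2 m/s

From the de Broglie relation λ = h/(mv), we solve for v:

v = h/(mλ)
v = (6.626 × 10^-34 J·s) / (1.67 × 10^-27 kg × 7.06 × 10^-10 m)
v = 5.62 × 10^2 m/s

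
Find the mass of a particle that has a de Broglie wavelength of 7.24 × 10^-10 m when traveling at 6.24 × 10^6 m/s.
1.47 × 10^-31 kg

From the de Broglie relation λ = h/(mv), we solve for m:

m = h/(λv)
m = (6.626 × 10^-34 J·s) / (7.24 × 10^-10 m × 6.24 × 10^6 m/s)
m = 1.47 × 10^-31 kg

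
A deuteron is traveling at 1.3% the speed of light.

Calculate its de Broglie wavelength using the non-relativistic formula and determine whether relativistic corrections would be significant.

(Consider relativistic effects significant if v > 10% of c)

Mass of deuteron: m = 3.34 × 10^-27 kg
No, relativistic corrections are not needed.

Using the non-relativistic de Broglie formula λ = h/(mv):

v = 1.3% × c = 3.897 × 10^6 m/s

λ = h/(mv)
λ = (6.626 × 10^-34 J·s) / (3.34 × 10^-27 kg × 3.897 × 10^6 m/s)
λ = 5.09 × 10^-14 m

Since v = 1.3% of c < 10% of c, relativistic corrections are NOT significant and this non-relativistic result is a good approximation.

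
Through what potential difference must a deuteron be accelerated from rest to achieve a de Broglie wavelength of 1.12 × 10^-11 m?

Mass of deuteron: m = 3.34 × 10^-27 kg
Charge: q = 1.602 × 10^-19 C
3.27 V

From λ = h/√(2mqV), we solve for V:

λ² = h²/(2mqV)
V = h²/(2mqλ²)
V = (6.626 × 10^-34 J·s)² / (2 × 3.34 × 10^-27 kg × 1.602 × 10^-19 C × (1.12 × 10^-11 m)²)
V = 3.27 V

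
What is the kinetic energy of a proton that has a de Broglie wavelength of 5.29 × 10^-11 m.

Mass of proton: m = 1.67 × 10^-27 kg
4.70 × 10^-20 J (or 0.293 eV)

From λ = h/√(2mKE), we solve for KE:

λ² = h²/(2mKE)
KE = h²/(2mλ²)
KE = (6.626 × 10^-34 J·s)² / (2 × 1.67 × 10^-27 kg × (5.29 × 10^-11 m)²)
KE = 4.70 × 10^-20 J
KE = 0.293 eV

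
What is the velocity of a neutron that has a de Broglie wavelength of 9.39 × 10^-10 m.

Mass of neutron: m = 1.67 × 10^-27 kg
4.23 × 10^2 m/s

From the de Broglie relation λ = h/(mv), we solve for v:

v = h/(mλ)
v = (6.626 × 10^-34 J·s) / (1.67 × 10^-27 kg × 9.39 × 10^-10 m)
v = 4.23 × 10^2 m/s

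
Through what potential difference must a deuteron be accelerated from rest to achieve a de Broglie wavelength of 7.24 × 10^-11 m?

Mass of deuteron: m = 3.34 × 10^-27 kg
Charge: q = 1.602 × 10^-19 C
7.83 × 10^-2 V

From λ = h/√(2mqV), we solve for V:

λ² = h²/(2mqV)
V = h²/(2mqλ²)
V = (6.626 × 10^-34 J·s)² / (2 × 3.34 × 10^-27 kg × 1.602 × 10^-19 C × (7.24 × 10^-11 m)²)
V = 7.83 × 10^-2 V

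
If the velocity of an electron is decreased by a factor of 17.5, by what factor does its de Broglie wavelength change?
The wavelength increases by a factor of 17.5.

From λ = h/(mv), the wavelength is inversely proportional to velocity:

λ ∝ 1/v

If v → v/17.5, then λ → 17.5λ

When velocity is decreased by a factor of 17.5, the wavelength increases by a factor of 17.5.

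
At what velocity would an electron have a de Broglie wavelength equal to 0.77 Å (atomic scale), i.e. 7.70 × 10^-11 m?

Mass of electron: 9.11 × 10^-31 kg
9.45 × 10^6 m/s

From λ = h/(mv), solve for v:

v = h/(mλ)
v = (6.626 × 10^-34 J·s) / (9.11 × 10^-31 kg × 7.70 × 10^-11 m)
v = 9.45 × 10^6 m/s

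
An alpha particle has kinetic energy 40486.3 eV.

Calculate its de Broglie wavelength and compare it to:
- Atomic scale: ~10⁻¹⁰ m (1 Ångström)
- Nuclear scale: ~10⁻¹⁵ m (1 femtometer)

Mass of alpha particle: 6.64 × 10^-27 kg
λ = 7.14 × 10^-14 m, which is between nuclear and atomic scales.

Using λ = h/√(2mKE):

KE = 40486.3 eV = 6.487 × 10^-15 J

λ = h/√(2mKE)
λ = (6.626 × 10^-34 J·s) / √(2 × 6.64 × 10^-27 kg × 6.487 × 10^-15 J)
λ = 7.14 × 10^-14 m

Comparison:
- Atomic scale (10⁻¹⁰ m): λ is 0.00071× this size
- Nuclear scale (10⁻¹⁵ m): λ is 71× this size

The wavelength is between nuclear and atomic scales.

This wavelength is appropriate for probing atomic structure but too large for nuclear physics experiments.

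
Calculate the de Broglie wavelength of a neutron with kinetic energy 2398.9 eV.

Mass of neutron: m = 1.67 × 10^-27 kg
5.85 × 10^-13 m

Using λ = h/√(2mKE):

First convert KE to Joules: KE = 2398.9 eV = 3.843 × 10^-16 J

λ = h/√(2mKE)
λ = (6.626 × 10^-34 J·s) / √(2 × 1.67 × 10^-27 kg × 3.843 × 10^-16 J)
λ = 5.85 × 10^-13 m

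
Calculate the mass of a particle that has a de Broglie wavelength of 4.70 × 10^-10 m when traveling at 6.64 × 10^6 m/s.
2.12 × 10^-31 kg

From the de Broglie relation λ = h/(mv), we solve for m:

m = h/(λv)
m = (6.626 × 10^-34 J·s) / (4.70 × 10^-10 m × 6.64 × 10^6 m/s)
m = 2.12 × 10^-31 kg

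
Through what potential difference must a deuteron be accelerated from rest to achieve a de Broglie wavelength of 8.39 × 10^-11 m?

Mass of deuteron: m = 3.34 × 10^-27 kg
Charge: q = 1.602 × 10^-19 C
5.83 × 10^-2 V

From λ = h/√(2mqV), we solve for V:

λ² = h²/(2mqV)
V = h²/(2mqλ²)
V = (6.626 × 10^-34 J·s)² / (2 × 3.34 × 10^-27 kg × 1.602 × 10^-19 C × (8.39 × 10^-11 m)²)
V = 5.83 × 10^-2 V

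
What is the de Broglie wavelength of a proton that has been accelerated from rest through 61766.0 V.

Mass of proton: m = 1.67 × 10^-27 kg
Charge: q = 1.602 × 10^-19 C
1.15 × 10^-13 m

When a particle is accelerated through voltage V, it gains kinetic energy KE = qV.

The de Broglie wavelength is then λ = h/√(2mqV):

λ = h/√(2mqV)
λ = (6.626 × 10^-34 J·s) / √(2 × 1.67 × 10^-27 kg × 1.602 × 10^-19 C × 61766.0 V)
λ = 1.15 × 10^-13 m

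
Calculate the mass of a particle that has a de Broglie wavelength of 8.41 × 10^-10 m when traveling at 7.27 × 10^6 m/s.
1.08 × 10^-31 kg

From the de Broglie relation λ = h/(mv), we solve for m:

m = h/(λv)
m = (6.626 × 10^-34 J·s) / (8.41 × 10^-10 m × 7.27 × 10^6 m/s)
m = 1.08 × 10^-31 kg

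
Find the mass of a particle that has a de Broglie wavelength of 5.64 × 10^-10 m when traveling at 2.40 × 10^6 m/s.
4.90 × 10^-31 kg

From the de Broglie relation λ = h/(mv), we solve for m:

m = h/(λv)
m = (6.626 × 10^-34 J·s) / (5.64 × 10^-10 m × 2.40 × 10^6 m/s)
m = 4.90 × 10^-31 kg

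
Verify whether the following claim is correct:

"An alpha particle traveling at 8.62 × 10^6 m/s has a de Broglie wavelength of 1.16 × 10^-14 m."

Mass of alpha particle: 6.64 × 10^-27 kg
True

The claim is correct.

Using λ = h/(mv):
λ = (6.626 × 10^-34 J·s) / (6.64 × 10^-27 kg × 8.62 × 10^6 m/s)
λ = 1.16 × 10^-14 m

This matches the claimed value.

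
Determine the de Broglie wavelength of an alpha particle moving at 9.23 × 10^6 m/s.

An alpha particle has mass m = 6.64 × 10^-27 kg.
1.08 × 10^-14 m

Using the de Broglie relation λ = h/(mv):

λ = h/(mv)
λ = (6.626 × 10^-34 J·s) / (6.64 × 10^-27 kg × 9.23 × 10^6 m/s)
λ = 1.08 × 10^-14 m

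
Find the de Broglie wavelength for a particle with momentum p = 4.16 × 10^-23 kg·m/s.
1.59 × 10^-11 m

Using the de Broglie relation λ = h/p:

λ = h/p
λ = (6.626 × 10^-34 J·s) / (4.16 × 10^-23 kg·m/s)
λ = 1.59 × 10^-11 m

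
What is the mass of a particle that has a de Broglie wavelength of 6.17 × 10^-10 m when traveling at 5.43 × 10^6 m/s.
1.98 × 10^-31 kg

From the de Broglie relation λ = h/(mv), we solve for m:

m = h/(λv)
m = (6.626 × 10^-34 J·s) / (6.17 × 10^-10 m × 5.43 × 10^6 m/s)
m = 1.98 × 10^-31 kg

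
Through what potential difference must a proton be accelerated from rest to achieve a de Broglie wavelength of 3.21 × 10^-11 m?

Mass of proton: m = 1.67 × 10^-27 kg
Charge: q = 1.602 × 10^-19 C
7.96 × 10^-1 V

From λ = h/√(2mqV), we solve for V:

λ² = h²/(2mqV)
V = h²/(2mqλ²)
V = (6.626 × 10^-34 J·s)² / (2 × 1.67 × 10^-27 kg × 1.602 × 10^-19 C × (3.21 × 10^-11 m)²)
V = 7.96 × 10^-1 V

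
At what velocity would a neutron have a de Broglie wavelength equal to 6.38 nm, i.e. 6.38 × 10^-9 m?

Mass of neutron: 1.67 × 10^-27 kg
6.22 × 10^1 m/s

From λ = h/(mv), solve for v:

v = h/(mλ)
v = (6.626 × 10^-34 J·s) / (1.67 × 10^-27 kg × 6.38 × 10^-9 m)
v = 6.22 × 10^1 m/s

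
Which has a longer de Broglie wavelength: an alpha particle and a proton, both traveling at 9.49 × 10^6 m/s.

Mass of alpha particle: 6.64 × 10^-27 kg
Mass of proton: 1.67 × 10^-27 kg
The proton has the longer wavelength.

Using λ = h/(mv), since both particles have the same velocity, the wavelength depends only on mass.

For alpha particle: λ₁ = h/(m₁v) = 1.05 × 10^-14 m
For proton: λ₂ = h/(m₂v) = 4.18 × 10^-14 m

Since λ ∝ 1/m at constant velocity, the lighter particle has the longer wavelength.

The proton has the longer de Broglie wavelength.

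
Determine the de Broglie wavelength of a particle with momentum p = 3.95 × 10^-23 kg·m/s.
1.68 × 10^-11 m

Using the de Broglie relation λ = h/p:

λ = h/p
λ = (6.626 × 10^-34 J·s) / (3.95 × 10^-23 kg·m/s)
λ = 1.68 × 10^-11 m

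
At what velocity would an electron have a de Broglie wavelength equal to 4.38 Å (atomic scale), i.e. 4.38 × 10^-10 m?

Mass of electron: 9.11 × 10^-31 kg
1.66 × 10^6 m/s

From λ = h/(mv), solve for v:

v = h/(mλ)
v = (6.626 × 10^-34 J·s) / (9.11 × 10^-31 kg × 4.38 × 10^-10 m)
v = 1.66 × 10^6 m/s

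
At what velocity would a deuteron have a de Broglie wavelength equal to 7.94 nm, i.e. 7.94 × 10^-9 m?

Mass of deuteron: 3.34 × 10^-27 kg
2.50 × 10^1 m/s

From λ = h/(mv), solve for v:

v = h/(mλ)
v = (6.626 × 10^-34 J·s) / (3.34 × 10^-27 kg × 7.94 × 10^-9 m)
v = 2.50 × 10^1 m/s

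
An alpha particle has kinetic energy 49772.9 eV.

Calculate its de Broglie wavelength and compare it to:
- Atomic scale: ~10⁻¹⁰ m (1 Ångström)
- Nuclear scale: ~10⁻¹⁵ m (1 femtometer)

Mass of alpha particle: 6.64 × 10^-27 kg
λ = 6.44 × 10^-14 m, which is between nuclear and atomic scales.

Using λ = h/√(2mKE):

KE = 49772.9 eV = 7.974 × 10^-15 J

λ = h/√(2mKE)
λ = (6.626 × 10^-34 J·s) / √(2 × 6.64 × 10^-27 kg × 7.974 × 10^-15 J)
λ = 6.44 × 10^-14 m

Comparison:
- Atomic scale (10⁻¹⁰ m): λ is 0.00064× this size
- Nuclear scale (10⁻¹⁵ m): λ is 64× this size

The wavelength is between nuclear and atomic scales.

This wavelength is appropriate for probing atomic structure but too large for nuclear physics experiments.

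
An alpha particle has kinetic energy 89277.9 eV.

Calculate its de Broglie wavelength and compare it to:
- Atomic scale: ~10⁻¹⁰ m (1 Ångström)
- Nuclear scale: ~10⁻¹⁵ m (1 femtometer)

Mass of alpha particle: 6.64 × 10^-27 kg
λ = 4.81 × 10^-14 m, which is between nuclear and atomic scales.

Using λ = h/√(2mKE):

KE = 89277.9 eV = 1.430 × 10^-14 J

λ = h/√(2mKE)
λ = (6.626 × 10^-34 J·s) / √(2 × 6.64 × 10^-27 kg × 1.430 × 10^-14 J)
λ = 4.81 × 10^-14 m

Comparison:
- Atomic scale (10⁻¹⁰ m): λ is 0.00048× this size
- Nuclear scale (10⁻¹⁵ m): λ is 48× this size

The wavelength is between nuclear and atomic scales.

This wavelength is appropriate for probing atomic structure but too large for nuclear physics experiments.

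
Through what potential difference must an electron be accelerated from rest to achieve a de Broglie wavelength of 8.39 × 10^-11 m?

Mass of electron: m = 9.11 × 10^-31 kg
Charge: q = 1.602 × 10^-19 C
214 V

From λ = h/√(2mqV), we solve for V:

λ² = h²/(2mqV)
V = h²/(2mqλ²)
V = (6.626 × 10^-34 J·s)² / (2 × 9.11 × 10^-31 kg × 1.602 × 10^-19 C × (8.39 × 10^-11 m)²)
V = 214 V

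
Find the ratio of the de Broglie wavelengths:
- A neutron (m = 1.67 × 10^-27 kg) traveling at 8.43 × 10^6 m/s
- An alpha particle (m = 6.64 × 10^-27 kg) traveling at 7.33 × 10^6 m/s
λ₁/λ₂ = 3.46

Using λ = h/(mv):

λ₁ = h/(m₁v₁) = 4.71 × 10^-14 m
λ₂ = h/(m₂v₂) = 1.36 × 10^-14 m

Ratio λ₁/λ₂ = (m₂v₂)/(m₁v₁)
         = (6.64 × 10^-27 kg × 7.33 × 10^6 m/s) / (1.67 × 10^-27 kg × 8.43 × 10^6 m/s)
         = 3.46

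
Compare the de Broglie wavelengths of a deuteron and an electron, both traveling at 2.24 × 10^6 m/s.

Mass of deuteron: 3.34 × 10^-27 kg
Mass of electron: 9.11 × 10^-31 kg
The electron has the longer wavelength.

Using λ = h/(mv), since both particles have the same velocity, the wavelength depends only on mass.

For deuteron: λ₁ = h/(m₁v) = 8.86 × 10^-14 m
For electron: λ₂ = h/(m₂v) = 3.25 × 10^-10 m

Since λ ∝ 1/m at constant velocity, the lighter particle has the longer wavelength.

The electron has the longer de Broglie wavelength.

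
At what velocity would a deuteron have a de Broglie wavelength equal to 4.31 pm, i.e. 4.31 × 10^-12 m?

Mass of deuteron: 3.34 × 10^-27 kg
4.60 × 10^4 m/s

From λ = h/(mv), solve for v:

v = h/(mλ)
v = (6.626 × 10^-34 J·s) / (3.34 × 10^-27 kg × 4.31 × 10^-12 m)
v = 4.60 × 10^4 m/s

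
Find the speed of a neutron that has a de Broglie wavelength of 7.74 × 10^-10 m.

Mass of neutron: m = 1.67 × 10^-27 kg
5.13 × 10^2 m/s

From the de Broglie relation λ = h/(mv), we solve for v:

v = h/(mλ)
v = (6.626 × 10^-34 J·s) / (1.67 × 10^-27 kg × 7.74 × 10^-10 m)
v = 5.13 × 10^2 m/s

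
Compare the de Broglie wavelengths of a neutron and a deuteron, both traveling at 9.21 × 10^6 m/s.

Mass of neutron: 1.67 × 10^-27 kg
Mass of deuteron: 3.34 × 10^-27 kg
The neutron has the longer wavelength.

Using λ = h/(mv), since both particles have the same velocity, the wavelength depends only on mass.

For neutron: λ₁ = h/(m₁v) = 4.31 × 10^-14 m
For deuteron: λ₂ = h/(m₂v) = 2.15 × 10^-14 m

Since λ ∝ 1/m at constant velocity, the lighter particle has the longer wavelength.

The neutron has the longer de Broglie wavelength.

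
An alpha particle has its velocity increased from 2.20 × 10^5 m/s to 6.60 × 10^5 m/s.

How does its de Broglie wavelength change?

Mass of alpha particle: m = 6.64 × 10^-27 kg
The wavelength decreases by a factor of 3.

Using λ = h/(mv):

Initial wavelength: λ₁ = h/(mv₁) = 4.54 × 10^-13 m
Final wavelength: λ₂ = h/(mv₂) = 1.51 × 10^-13 m

Since λ ∝ 1/v, when velocity increases by a factor of 3, the wavelength decreases by a factor of 3.

λ₂/λ₁ = v₁/v₂ = 1/3

The wavelength decreases by a factor of 3.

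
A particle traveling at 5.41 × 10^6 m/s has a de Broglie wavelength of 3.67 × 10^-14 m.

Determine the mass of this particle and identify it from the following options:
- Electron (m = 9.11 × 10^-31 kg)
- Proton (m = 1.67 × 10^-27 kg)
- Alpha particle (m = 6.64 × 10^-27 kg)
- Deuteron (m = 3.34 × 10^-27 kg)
The particle is a deuteron.

From λ = h/(mv), solve for mass:

m = h/(λv)
m = (6.626 × 10^-34 J·s) / (3.67 × 10^-14 m × 5.41 × 10^6 m/s)
m = 3.34 × 10^-27 kg

Comparing with the listed masses, this is closest to a deuteron.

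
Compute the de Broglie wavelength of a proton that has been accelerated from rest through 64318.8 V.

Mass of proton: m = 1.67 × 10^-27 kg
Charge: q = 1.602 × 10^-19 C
1.13 × 10^-13 m

When a particle is accelerated through voltage V, it gains kinetic energy KE = qV.

The de Broglie wavelength is then λ = h/√(2mqV):

λ = h/√(2mqV)
λ = (6.626 × 10^-34 J·s) / √(2 × 1.67 × 10^-27 kg × 1.602 × 10^-19 C × 64318.8 V)
λ = 1.13 × 10^-13 m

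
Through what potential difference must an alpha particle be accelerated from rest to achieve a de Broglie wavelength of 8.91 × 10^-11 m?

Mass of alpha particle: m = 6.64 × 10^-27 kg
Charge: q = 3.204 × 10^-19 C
1.30 × 10^-2 V

From λ = h/√(2mqV), we solve for V:

λ² = h²/(2mqV)
V = h²/(2mqλ²)
V = (6.626 × 10^-34 J·s)² / (2 × 6.64 × 10^-27 kg × 3.204 × 10^-19 C × (8.91 × 10^-11 m)²)
V = 1.30 × 10^-2 V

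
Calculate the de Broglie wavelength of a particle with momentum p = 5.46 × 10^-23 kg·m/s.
1.21 × 10^-11 m

Using the de Broglie relation λ = h/p:

λ = h/p
λ = (6.626 × 10^-34 J·s) / (5.46 × 10^-23 kg·m/s)
λ = 1.21 × 10^-11 m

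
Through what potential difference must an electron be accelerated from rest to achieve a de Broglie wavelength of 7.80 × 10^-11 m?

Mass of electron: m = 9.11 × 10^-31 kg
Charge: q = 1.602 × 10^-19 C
247 V

From λ = h/√(2mqV), we solve for V:

λ² = h²/(2mqV)
V = h²/(2mqλ²)
V = (6.626 × 10^-34 J·s)² / (2 × 9.11 × 10^-31 kg × 1.602 × 10^-19 C × (7.80 × 10^-11 m)²)
V = 247 V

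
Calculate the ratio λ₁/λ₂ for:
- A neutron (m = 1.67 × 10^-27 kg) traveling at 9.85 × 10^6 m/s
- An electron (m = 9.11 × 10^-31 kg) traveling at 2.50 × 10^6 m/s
λ₁/λ₂ = 1.38 × 10^-4

Using λ = h/(mv):

λ₁ = h/(m₁v₁) = 4.03 × 10^-14 m
λ₂ = h/(m₂v₂) = 2.91 × 10^-10 m

Ratio λ₁/λ₂ = (m₂v₂)/(m₁v₁)
         = (9.11 × 10^-31 kg × 2.50 × 10^6 m/s) / (1.67 × 10^-27 kg × 9.85 × 10^6 m/s)
         = 1.38 × 10^-4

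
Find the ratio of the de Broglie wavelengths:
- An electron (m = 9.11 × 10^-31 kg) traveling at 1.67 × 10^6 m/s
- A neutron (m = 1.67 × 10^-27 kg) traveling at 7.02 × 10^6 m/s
λ₁/λ₂ = 7.71 × 10^3

Using λ = h/(mv):

λ₁ = h/(m₁v₁) = 4.36 × 10^-10 m
λ₂ = h/(m₂v₂) = 5.65 × 10^-14 m

Ratio λ₁/λ₂ = (m₂v₂)/(m₁v₁)
         = (1.67 × 10^-27 kg × 7.02 × 10^6 m/s) / (9.11 × 10^-31 kg × 1.67 × 10^6 m/s)
         = 7.71 × 10^3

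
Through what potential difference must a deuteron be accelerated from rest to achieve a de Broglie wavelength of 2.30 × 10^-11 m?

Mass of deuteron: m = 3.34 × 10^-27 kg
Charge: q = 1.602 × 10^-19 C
7.76 × 10^-1 V

From λ = h/√(2mqV), we solve for V:

λ² = h²/(2mqV)
V = h²/(2mqλ²)
V = (6.626 × 10^-34 J·s)² / (2 × 3.34 × 10^-27 kg × 1.602 × 10^-19 C × (2.30 × 10^-11 m)²)
V = 7.76 × 10^-1 V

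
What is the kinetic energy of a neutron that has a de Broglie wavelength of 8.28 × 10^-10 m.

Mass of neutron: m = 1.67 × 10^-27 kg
1.92 × 10^-22 J (or 1.20 × 10^-3 eV)

From λ = h/√(2mKE), we solve for KE:

λ² = h²/(2mKE)
KE = h²/(2mλ²)
KE = (6.626 × 10^-34 J·s)² / (2 × 1.67 × 10^-27 kg × (8.28 × 10^-10 m)²)
KE = 1.92 × 10^-22 J
KE = 1.20 × 10^-3 eV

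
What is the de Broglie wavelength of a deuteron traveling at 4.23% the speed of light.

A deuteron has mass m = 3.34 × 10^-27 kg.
1.56 × 10^-14 m

Using the de Broglie relation λ = h/(mv):

v = 4.23% × c = 1.268 × 10^7 m/s

λ = h/(mv)
λ = (6.626 × 10^-34 J·s) / (3.34 × 10^-27 kg × 1.268 × 10^7 m/s)
λ = 1.56 × 10^-14 m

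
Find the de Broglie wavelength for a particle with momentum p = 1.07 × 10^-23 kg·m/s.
6.19 × 10^-11 m

Using the de Broglie relation λ = h/p:

λ = h/p
λ = (6.626 × 10^-34 J·s) / (1.07 × 10^-23 kg·m/s)
λ = 6.19 × 10^-11 m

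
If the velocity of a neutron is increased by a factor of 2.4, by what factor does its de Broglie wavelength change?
The wavelength decreases by a factor of 2.4.

From λ = h/(mv), the wavelength is inversely proportional to velocity:

λ ∝ 1/v

If v → 2.4v, then λ → λ/2.4

When velocity is increased by a factor of 2.4, the wavelength decreases by a factor of 2.4.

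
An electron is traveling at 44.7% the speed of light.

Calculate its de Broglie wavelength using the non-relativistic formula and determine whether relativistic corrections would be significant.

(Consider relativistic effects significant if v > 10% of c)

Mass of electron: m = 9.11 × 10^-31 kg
Yes, relativistic corrections are needed.

Using the non-relativistic de Broglie formula λ = h/(mv):

v = 44.7% × c = 1.340 × 10^8 m/s

λ = h/(mv)
λ = (6.626 × 10^-34 J·s) / (9.11 × 10^-31 kg × 1.340 × 10^8 m/s)
λ = 5.43 × 10^-12 m

Since v = 44.7% of c > 10% of c, relativistic corrections ARE significant and the actual wavelength would differ from this non-relativistic estimate.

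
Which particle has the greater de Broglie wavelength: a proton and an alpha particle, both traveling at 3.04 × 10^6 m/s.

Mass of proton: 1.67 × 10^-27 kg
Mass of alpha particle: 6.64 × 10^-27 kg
The proton has the longer wavelength.

Using λ = h/(mv), since both particles have the same velocity, the wavelength depends only on mass.

For proton: λ₁ = h/(m₁v) = 1.31 × 10^-13 m
For alpha particle: λ₂ = h/(m₂v) = 3.28 × 10^-14 m

Since λ ∝ 1/m at constant velocity, the lighter particle has the longer wavelength.

The proton has the longer de Broglie wavelength.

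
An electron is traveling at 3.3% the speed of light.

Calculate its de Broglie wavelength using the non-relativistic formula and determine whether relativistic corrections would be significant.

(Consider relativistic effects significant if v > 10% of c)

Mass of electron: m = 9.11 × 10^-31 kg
No, relativistic corrections are not needed.

Using the non-relativistic de Broglie formula λ = h/(mv):

v = 3.3% × c = 9.893 × 10^6 m/s

λ = h/(mv)
λ = (6.626 × 10^-34 J·s) / (9.11 × 10^-31 kg × 9.893 × 10^6 m/s)
λ = 7.35 × 10^-11 m

Since v = 3.3% of c < 10% of c, relativistic corrections are NOT significant and this non-relativistic result is a good approximation.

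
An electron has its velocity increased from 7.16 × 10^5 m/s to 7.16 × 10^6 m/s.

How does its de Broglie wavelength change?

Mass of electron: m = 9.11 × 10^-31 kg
The wavelength decreases by a factor of 10.

Using λ = h/(mv):

Initial wavelength: λ₁ = h/(mv₁) = 1.02 × 10^-9 m
Final wavelength: λ₂ = h/(mv₂) = 1.02 × 10^-10 m

Since λ ∝ 1/v, when velocity increases by a factor of 10, the wavelength decreases by a factor of 10.

λ₂/λ₁ = v₁/v₂ = 1/10

The wavelength decreases by a factor of 10.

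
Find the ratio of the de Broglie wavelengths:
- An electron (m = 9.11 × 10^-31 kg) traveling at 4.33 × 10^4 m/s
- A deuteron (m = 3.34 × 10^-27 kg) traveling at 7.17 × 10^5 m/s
λ₁/λ₂ = 6.07 × 10^4

Using λ = h/(mv):

λ₁ = h/(m₁v₁) = 1.68 × 10^-8 m
λ₂ = h/(m₂v₂) = 2.77 × 10^-13 m

Ratio λ₁/λ₂ = (m₂v₂)/(m₁v₁)
         = (3.34 × 10^-27 kg × 7.17 × 10^5 m/s) / (9.11 × 10^-31 kg × 4.33 × 10^4 m/s)
         = 6.07 × 10^4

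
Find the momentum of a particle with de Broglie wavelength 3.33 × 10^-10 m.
1.99 × 10^-24 kg·m/s

From the de Broglie relation λ = h/p, we solve for p:

p = h/λ
p = (6.626 × 10^-34 J·s) / (3.33 × 10^-10 m)
p = 1.99 × 10^-24 kg·m/s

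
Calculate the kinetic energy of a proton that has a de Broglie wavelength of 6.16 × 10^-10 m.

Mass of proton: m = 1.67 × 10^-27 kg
3.46 × 10^-22 J (or 2.16 × 10^-3 eV)

From λ = h/√(2mKE), we solve for KE:

λ² = h²/(2mKE)
KE = h²/(2mλ²)
KE = (6.626 × 10^-34 J·s)² / (2 × 1.67 × 10^-27 kg × (6.16 × 10^-10 m)²)
KE = 3.46 × 10^-22 J
KE = 2.16 × 10^-3 eV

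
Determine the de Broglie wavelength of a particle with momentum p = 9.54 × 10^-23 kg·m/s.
6.95 × 10^-12 m

Using the de Broglie relation λ = h/p:

λ = h/p
λ = (6.626 × 10^-34 J·s) / (9.54 × 10^-23 kg·m/s)
λ = 6.95 × 10^-12 m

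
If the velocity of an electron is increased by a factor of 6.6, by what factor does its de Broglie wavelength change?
The wavelength decreases by a factor of 6.6.

From λ = h/(mv), the wavelength is inversely proportional to velocity:

λ ∝ 1/v

If v → 6.6v, then λ → λ/6.6

When velocity is increased by a factor of 6.6, the wavelength decreases by a factor of 6.6.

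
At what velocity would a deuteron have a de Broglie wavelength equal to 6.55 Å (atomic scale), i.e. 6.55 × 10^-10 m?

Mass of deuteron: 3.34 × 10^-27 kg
3.03 × 10^2 m/s

From λ = h/(mv), solve for v:

v = h/(mλ)
v = (6.626 × 10^-34 J·s) / (3.34 × 10^-27 kg × 6.55 × 10^-10 m)
v = 3.03 × 10^2 m/s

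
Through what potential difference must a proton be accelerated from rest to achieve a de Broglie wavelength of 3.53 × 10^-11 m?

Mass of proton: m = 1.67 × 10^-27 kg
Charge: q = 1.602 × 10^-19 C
6.58 × 10^-1 V

From λ = h/√(2mqV), we solve for V:

λ² = h²/(2mqV)
V = h²/(2mqλ²)
V = (6.626 × 10^-34 J·s)² / (2 × 1.67 × 10^-27 kg × 1.602 × 10^-19 C × (3.53 × 10^-11 m)²)
V = 6.58 × 10^-1 V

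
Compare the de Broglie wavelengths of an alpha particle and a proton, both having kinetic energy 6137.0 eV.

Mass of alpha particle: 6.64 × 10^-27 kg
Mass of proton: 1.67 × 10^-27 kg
The proton has the longer wavelength.

Using λ = h/√(2mKE):

For alpha particle: λ₁ = h/√(2m₁KE) = 1.83 × 10^-13 m
For proton: λ₂ = h/√(2m₂KE) = 3.66 × 10^-13 m

Since λ ∝ 1/√m at constant kinetic energy, the lighter particle has the longer wavelength.

The proton has the longer de Broglie wavelength.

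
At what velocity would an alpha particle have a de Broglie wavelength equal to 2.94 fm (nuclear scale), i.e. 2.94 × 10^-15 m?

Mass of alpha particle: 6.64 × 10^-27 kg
3.39 × 10^7 m/s

From λ = h/(mv), solve for v:

v = h/(mλ)
v = (6.626 × 10^-34 J·s) / (6.64 × 10^-27 kg × 2.94 × 10^-15 m)
v = 3.39 × 10^7 m/s

Note: This velocity is 11.3% of the speed of light, so relativistic corrections would be needed for a more accurate calculation.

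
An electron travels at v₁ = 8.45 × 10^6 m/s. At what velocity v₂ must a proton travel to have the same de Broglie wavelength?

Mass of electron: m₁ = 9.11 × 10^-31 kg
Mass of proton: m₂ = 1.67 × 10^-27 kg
v₂ = 4.61 × 10^3 m/s

For equal de Broglie wavelengths: λ₁ = λ₂

h/(m₁v₁) = h/(m₂v₂)
m₁v₁ = m₂v₂
v₂ = v₁ · (m₁/m₂)

v₂ = 8.45 × 10^6 m/s × (9.11 × 10^-31 kg / 1.67 × 10^-27 kg)
v₂ = 4.61 × 10^3 m/s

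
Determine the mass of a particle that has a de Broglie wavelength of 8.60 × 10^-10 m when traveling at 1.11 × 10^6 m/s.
6.94 × 10^-31 kg

From the de Broglie relation λ = h/(mv), we solve for m:

m = h/(λv)
m = (6.626 × 10^-34 J·s) / (8.60 × 10^-10 m × 1.11 × 10^6 m/s)
m = 6.94 × 10^-31 kg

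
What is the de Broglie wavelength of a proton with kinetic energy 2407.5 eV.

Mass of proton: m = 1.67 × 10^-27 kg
5.84 × 10^-13 m

Using λ = h/√(2mKE):

First convert KE to Joules: KE = 2407.5 eV = 3.857 × 10^-16 J

λ = h/√(2mKE)
λ = (6.626 × 10^-34 J·s) / √(2 × 1.67 × 10^-27 kg × 3.857 × 10^-16 J)
λ = 5.84 × 10^-13 m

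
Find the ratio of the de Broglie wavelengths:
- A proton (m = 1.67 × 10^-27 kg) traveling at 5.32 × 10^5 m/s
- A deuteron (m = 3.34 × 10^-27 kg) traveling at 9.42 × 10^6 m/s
λ₁/λ₂ = 35.4

Using λ = h/(mv):

λ₁ = h/(m₁v₁) = 7.46 × 10^-13 m
λ₂ = h/(m₂v₂) = 2.11 × 10^-14 m

Ratio λ₁/λ₂ = (m₂v₂)/(m₁v₁)
         = (3.34 × 10^-27 kg × 9.42 × 10^6 m/s) / (1.67 × 10^-27 kg × 5.32 × 10^5 m/s)
         = 35.4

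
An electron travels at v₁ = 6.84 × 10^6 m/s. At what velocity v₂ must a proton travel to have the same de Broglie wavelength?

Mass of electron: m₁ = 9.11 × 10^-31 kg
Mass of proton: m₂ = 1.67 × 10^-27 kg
v₂ = 3.73 × 10^3 m/s

For equal de Broglie wavelengths: λ₁ = λ₂

h/(m₁v₁) = h/(m₂v₂)
m₁v₁ = m₂v₂
v₂ = v₁ · (m₁/m₂)

v₂ = 6.84 × 10^6 m/s × (9.11 × 10^-31 kg / 1.67 × 10^-27 kg)
v₂ = 3.73 × 10^3 m/s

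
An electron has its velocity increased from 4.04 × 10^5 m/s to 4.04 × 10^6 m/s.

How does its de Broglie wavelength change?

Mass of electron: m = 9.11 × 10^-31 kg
The wavelength decreases by a factor of 10.

Using λ = h/(mv):

Initial wavelength: λ₁ = h/(mv₁) = 1.80 × 10^-9 m
Final wavelength: λ₂ = h/(mv₂) = 1.80 × 10^-10 m

Since λ ∝ 1/v, when velocity increases by a factor of 10, the wavelength decreases by a factor of 10.

λ₂/λ₁ = v₁/v₂ = 1/10

The wavelength decreases by a factor of 10.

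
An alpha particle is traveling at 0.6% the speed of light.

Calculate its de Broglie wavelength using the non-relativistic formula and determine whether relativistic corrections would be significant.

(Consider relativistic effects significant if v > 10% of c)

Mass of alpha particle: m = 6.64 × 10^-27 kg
No, relativistic corrections are not needed.

Using the non-relativistic de Broglie formula λ = h/(mv):

v = 0.6% × c = 1.799 × 10^6 m/s

λ = h/(mv)
λ = (6.626 × 10^-34 J·s) / (6.64 × 10^-27 kg × 1.799 × 10^6 m/s)
λ = 5.55 × 10^-14 m

Since v = 0.6% of c < 10% of c, relativistic corrections are NOT significant and this non-relativistic result is a good approximation.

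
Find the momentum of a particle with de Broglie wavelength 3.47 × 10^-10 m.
1.91 × 10^-24 kg·m/s

From the de Broglie relation λ = h/p, we solve for p:

p = h/λ
p = (6.626 × 10^-34 J·s) / (3.47 × 10^-10 m)
p = 1.91 × 10^-24 kg·m/s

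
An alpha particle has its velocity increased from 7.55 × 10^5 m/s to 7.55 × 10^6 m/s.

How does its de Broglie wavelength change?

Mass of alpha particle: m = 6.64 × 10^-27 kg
The wavelength decreases by a factor of 10.

Using λ = h/(mv):

Initial wavelength: λ₁ = h/(mv₁) = 1.32 × 10^-13 m
Final wavelength: λ₂ = h/(mv₂) = 1.32 × 10^-14 m

Since λ ∝ 1/v, when velocity increases by a factor of 10, the wavelength decreases by a factor of 10.

λ₂/λ₁ = v₁/v₂ = 1/10

The wavelength decreases by a factor of 10.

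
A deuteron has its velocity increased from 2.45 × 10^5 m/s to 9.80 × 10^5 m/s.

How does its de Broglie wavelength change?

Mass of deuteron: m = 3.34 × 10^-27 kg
The wavelength decreases by a factor of 4.

Using λ = h/(mv):

Initial wavelength: λ₁ = h/(mv₁) = 8.10 × 10^-13 m
Final wavelength: λ₂ = h/(mv₂) = 2.02 × 10^-13 m

Since λ ∝ 1/v, when velocity increases by a factor of 4, the wavelength decreases by a factor of 4.

λ₂/λ₁ = v₁/v₂ = 1/4

The wavelength decreases by a factor of 4.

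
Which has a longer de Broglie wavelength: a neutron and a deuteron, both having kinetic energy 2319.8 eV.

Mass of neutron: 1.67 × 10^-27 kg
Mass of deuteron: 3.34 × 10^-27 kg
The neutron has the longer wavelength.

Using λ = h/√(2mKE):

For neutron: λ₁ = h/√(2m₁KE) = 5.95 × 10^-13 m
For deuteron: λ₂ = h/√(2m₂KE) = 4.21 × 10^-13 m

Since λ ∝ 1/√m at constant kinetic energy, the lighter particle has the longer wavelength.

The neutron has the longer de Broglie wavelength.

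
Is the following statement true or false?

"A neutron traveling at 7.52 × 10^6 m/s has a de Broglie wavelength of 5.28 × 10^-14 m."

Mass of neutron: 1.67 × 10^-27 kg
True

The claim is correct.

Using λ = h/(mv):
λ = (6.626 × 10^-34 J·s) / (1.67 × 10^-27 kg × 7.52 × 10^6 m/s)
λ = 5.28 × 10^-14 m

This matches the claimed value.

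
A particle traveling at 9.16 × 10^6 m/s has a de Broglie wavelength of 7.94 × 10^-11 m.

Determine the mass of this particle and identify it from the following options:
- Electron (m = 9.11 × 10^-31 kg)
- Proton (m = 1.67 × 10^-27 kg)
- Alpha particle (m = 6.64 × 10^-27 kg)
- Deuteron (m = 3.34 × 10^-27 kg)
The particle is an electron.

From λ = h/(mv), solve for mass:

m = h/(λv)
m = (6.626 × 10^-34 J·s) / (7.94 × 10^-11 m × 9.16 × 10^6 m/s)
m = 9.11 × 10^-31 kg

Comparing with the listed masses, this is closest to an electron.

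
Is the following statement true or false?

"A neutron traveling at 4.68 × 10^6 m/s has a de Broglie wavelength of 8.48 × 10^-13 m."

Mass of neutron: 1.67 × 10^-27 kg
False

The claim is incorrect.

Using λ = h/(mv):
λ = (6.626 × 10^-34 J·s) / (1.67 × 10^-27 kg × 4.68 × 10^6 m/s)
λ = 8.48 × 10^-14 m

The actual wavelength differs from the claimed 8.48 × 10^-13 m.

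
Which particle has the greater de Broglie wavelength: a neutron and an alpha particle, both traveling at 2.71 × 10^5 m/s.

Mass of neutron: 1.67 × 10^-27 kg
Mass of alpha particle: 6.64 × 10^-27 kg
The neutron has the longer wavelength.

Using λ = h/(mv), since both particles have the same velocity, the wavelength depends only on mass.

For neutron: λ₁ = h/(m₁v) = 1.46 × 10^-12 m
For alpha particle: λ₂ = h/(m₂v) = 3.68 × 10^-13 m

Since λ ∝ 1/m at constant velocity, the lighter particle has the longer wavelength.

The neutron has the longer de Broglie wavelength.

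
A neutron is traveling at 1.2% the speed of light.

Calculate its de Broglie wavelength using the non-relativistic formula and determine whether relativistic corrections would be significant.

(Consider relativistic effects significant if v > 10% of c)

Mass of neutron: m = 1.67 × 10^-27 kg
No, relativistic corrections are not needed.

Using the non-relativistic de Broglie formula λ = h/(mv):

v = 1.2% × c = 3.598 × 10^6 m/s

λ = h/(mv)
λ = (6.626 × 10^-34 J·s) / (1.67 × 10^-27 kg × 3.598 × 10^6 m/s)
λ = 1.10 × 10^-13 m

Since v = 1.2% of c < 10% of c, relativistic corrections are NOT significant and this non-relativistic result is a good approximation.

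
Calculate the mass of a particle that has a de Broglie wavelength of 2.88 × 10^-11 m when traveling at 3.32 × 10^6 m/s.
6.93 × 10^-30 kg

From the de Broglie relation λ = h/(mv), we solve for m:

m = h/(λv)
m = (6.626 × 10^-34 J·s) / (2.88 × 10^-11 m × 3.32 × 10^6 m/s)
m = 6.93 × 10^-30 kg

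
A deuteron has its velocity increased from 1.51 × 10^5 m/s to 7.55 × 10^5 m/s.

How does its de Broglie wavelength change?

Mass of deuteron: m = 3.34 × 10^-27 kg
The wavelength decreases by a factor of 5.

Using λ = h/(mv):

Initial wavelength: λ₁ = h/(mv₁) = 1.31 × 10^-12 m
Final wavelength: λ₂ = h/(mv₂) = 2.63 × 10^-13 m

Since λ ∝ 1/v, when velocity increases by a factor of 5, the wavelength decreases by a factor of 5.

λ₂/λ₁ = v₁/v₂ = 1/5

The wavelength decreases by a factor of 5.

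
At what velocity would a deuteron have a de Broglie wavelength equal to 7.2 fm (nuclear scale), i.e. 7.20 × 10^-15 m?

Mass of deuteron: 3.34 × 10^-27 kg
2.76 × 10^7 m/s

From λ = h/(mv), solve for v:

v = h/(mλ)
v = (6.626 × 10^-34 J·s) / (3.34 × 10^-27 kg × 7.20 × 10^-15 m)
v = 2.76 × 10^7 m/s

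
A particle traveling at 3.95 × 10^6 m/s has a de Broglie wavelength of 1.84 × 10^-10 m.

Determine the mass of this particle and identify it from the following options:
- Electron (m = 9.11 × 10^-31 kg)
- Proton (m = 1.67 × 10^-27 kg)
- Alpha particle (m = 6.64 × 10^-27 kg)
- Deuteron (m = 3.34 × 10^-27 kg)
The particle is an electron.

From λ = h/(mv), solve for mass:

m = h/(λv)
m = (6.626 × 10^-34 J·s) / (1.84 × 10^-10 m × 3.95 × 10^6 m/s)
m = 9.12 × 10^-31 kg

Comparing with the listed masses, this is closest to an electron.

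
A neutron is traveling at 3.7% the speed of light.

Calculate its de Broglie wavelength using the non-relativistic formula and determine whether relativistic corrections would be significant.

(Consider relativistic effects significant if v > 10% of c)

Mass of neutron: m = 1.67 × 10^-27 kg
No, relativistic corrections are not needed.

Using the non-relativistic de Broglie formula λ = h/(mv):

v = 3.7% × c = 1.109 × 10^7 m/s

λ = h/(mv)
λ = (6.626 × 10^-34 J·s) / (1.67 × 10^-27 kg × 1.109 × 10^7 m/s)
λ = 3.58 × 10^-14 m

Since v = 3.7% of c < 10% of c, relativistic corrections are NOT significant and this non-relativistic result is a good approximation.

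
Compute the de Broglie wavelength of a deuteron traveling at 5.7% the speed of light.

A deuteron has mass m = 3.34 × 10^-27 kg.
1.16 × 10^-14 m

Using the de Broglie relation λ = h/(mv):

v = 5.7% × c = 1.709 × 10^7 m/s

λ = h/(mv)
λ = (6.626 × 10^-34 J·s) / (3.34 × 10^-27 kg × 1.709 × 10^7 m/s)
λ = 1.16 × 10^-14 m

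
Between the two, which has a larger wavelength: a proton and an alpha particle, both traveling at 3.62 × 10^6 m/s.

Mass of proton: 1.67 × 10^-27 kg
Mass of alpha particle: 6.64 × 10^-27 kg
The proton has the longer wavelength.

Using λ = h/(mv), since both particles have the same velocity, the wavelength depends only on mass.

For proton: λ₁ = h/(m₁v) = 1.10 × 10^-13 m
For alpha particle: λ₂ = h/(m₂v) = 2.76 × 10^-14 m

Since λ ∝ 1/m at constant velocity, the lighter particle has the longer wavelength.

The proton has the longer de Broglie wavelength.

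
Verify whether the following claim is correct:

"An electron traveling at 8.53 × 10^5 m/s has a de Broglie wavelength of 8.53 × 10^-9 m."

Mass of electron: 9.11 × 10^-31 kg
False

The claim is incorrect.

Using λ = h/(mv):
λ = (6.626 × 10^-34 J·s) / (9.11 × 10^-31 kg × 8.53 × 10^5 m/s)
λ = 8.53 × 10^-10 m

The actual wavelength differs from the claimed 8.53 × 10^-9 m.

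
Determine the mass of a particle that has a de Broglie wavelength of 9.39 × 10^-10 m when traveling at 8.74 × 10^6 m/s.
8.07 × 10^-32 kg

From the de Broglie relation λ = h/(mv), we solve for m:

m = h/(λv)
m = (6.626 × 10^-34 J·s) / (9.39 × 10^-10 m × 8.74 × 10^6 m/s)
m = 8.07 × 10^-32 kg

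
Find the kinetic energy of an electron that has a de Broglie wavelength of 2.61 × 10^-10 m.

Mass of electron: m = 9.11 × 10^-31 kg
3.54 × 10^-18 J (or 22.1 eV)

From λ = h/√(2mKE), we solve for KE:

λ² = h²/(2mKE)
KE = h²/(2mλ²)
KE = (6.626 × 10^-34 J·s)² / (2 × 9.11 × 10^-31 kg × (2.61 × 10^-10 m)²)
KE = 3.54 × 10^-18 J
KE = 22.1 eV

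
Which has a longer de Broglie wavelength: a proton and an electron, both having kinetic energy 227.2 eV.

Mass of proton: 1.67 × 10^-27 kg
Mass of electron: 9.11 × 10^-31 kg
The electron has the longer wavelength.

Using λ = h/√(2mKE):

For proton: λ₁ = h/√(2m₁KE) = 1.90 × 10^-12 m
For electron: λ₂ = h/√(2m₂KE) = 8.14 × 10^-11 m

Since λ ∝ 1/√m at constant kinetic energy, the lighter particle has the longer wavelength.

The electron has the longer de Broglie wavelength.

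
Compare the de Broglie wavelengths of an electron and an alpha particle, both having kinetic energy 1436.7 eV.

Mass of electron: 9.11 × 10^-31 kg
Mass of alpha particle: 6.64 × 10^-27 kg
The electron has the longer wavelength.

Using λ = h/√(2mKE):

For electron: λ₁ = h/√(2m₁KE) = 3.24 × 10^-11 m
For alpha particle: λ₂ = h/√(2m₂KE) = 3.79 × 10^-13 m

Since λ ∝ 1/√m at constant kinetic energy, the lighter particle has the longer wavelength.

The electron has the longer de Broglie wavelength.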